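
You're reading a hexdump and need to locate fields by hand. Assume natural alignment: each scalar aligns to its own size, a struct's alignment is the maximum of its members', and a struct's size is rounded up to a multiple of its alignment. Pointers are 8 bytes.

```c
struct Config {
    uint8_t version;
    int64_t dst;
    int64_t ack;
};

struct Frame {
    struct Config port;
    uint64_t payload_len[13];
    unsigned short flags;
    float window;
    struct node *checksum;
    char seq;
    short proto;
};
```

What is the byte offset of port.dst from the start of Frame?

8

Config: @0: version [1B, align 1] → 1; +7 pad (align 8); @8: dst [8B, align 8] → 16; @16: ack [8B, align 8] → 24; size 24, align 8
@0: port [24B, align 8] → 24
within Config: dst at 8
0 + 8 = 8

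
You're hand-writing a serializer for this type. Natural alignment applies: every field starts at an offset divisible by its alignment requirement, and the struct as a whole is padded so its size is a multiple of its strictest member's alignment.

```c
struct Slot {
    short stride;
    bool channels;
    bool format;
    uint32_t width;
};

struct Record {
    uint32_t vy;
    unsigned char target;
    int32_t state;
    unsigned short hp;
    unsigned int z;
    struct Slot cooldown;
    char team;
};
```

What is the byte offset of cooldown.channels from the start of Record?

22

Slot: 0..2  stride  (2B, 2-aligned); 2..3  channels  (1B, 1-aligned); 3..4  format  (1B, 1-aligned); 4..8  width  (4B, 4-aligned); sizeof = 8, alignof = 4
0..4  vy  (4B, 4-aligned)
4..5  target  (1B, 1-aligned)
5..8  -- padding (3B)
8..12  state  (4B, 4-aligned)
12..14  hp  (2B, 2-aligned)
14..16  -- padding (2B)
16..20  z  (4B, 4-aligned)
20..28  cooldown  (8B, 4-aligned)
within Slot: channels at 2
20 + 2 = 22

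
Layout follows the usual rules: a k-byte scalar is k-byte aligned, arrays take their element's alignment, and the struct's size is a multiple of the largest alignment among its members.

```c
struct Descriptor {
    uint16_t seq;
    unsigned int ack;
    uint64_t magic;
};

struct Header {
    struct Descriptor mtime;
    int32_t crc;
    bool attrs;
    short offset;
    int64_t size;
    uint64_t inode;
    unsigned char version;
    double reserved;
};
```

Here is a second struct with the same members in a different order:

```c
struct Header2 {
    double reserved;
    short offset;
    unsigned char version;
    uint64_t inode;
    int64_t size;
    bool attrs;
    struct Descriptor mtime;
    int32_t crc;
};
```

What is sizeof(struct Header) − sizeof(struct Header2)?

-8

Descriptor: @0: seq [2B, align 2] → 2; +2 pad (align 4); @4: ack [4B, align 4] → 8; @8: magic [8B, align 8] → 16; size 16, align 8
@0: mtime [16B, align 8] → 16
@16: crc [4B, align 4] → 20
@20: attrs [1B, align 1] → 21
+1 pad (align 2)
@22: offset [2B, align 2] → 24
@24: size [8B, align 8] → 32
@32: inode [8B, align 8] → 40
@40: version [1B, align 1] → 41
+7 pad (align 8)
@48: reserved [8B, align 8] → 56
size 56, align 8
— Header2 —
@0: reserved [8B, align 8] → 8
@8: offset [2B, align 2] → 10
@10: version [1B, align 1] → 11
+5 pad (align 8)
@16: inode [8B, align 8] → 24
@24: size [8B, align 8] → 32
@32: attrs [1B, align 1] → 33
+7 pad (align 8)
@40: mtime [16B, align 8] → 56
@56: crc [4B, align 4] → 60
+4 tail pad (align 8)
size 64, align 8
56 − 64 = -8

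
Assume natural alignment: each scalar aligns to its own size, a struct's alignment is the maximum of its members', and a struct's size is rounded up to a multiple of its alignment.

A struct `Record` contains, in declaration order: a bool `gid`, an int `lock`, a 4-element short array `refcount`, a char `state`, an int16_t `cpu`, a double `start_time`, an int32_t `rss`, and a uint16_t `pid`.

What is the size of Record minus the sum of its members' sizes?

gid at 0 (size 1, align 1) → ends 1
pad 3 to align 4 for lock
lock at 4 (size 4, align 4) → ends 8
refcount at 8 (size 8, align 2) → ends 16
state at 16 (size 1, align 1) → ends 17
pad 1 to align 2 for cpu
cpu at 18 (size 2, align 2) → ends 20
pad 4 to align 8 for start_time
start_time at 24 (size 8, align 8) → ends 32
rss at 32 (size 4, align 4) → ends 36
pid at 36 (size 2, align 2) → ends 38
tail pad 2 to reach multiple of 8
total 40 bytes, alignment 8
data bytes 30, size 40 → padding 10

10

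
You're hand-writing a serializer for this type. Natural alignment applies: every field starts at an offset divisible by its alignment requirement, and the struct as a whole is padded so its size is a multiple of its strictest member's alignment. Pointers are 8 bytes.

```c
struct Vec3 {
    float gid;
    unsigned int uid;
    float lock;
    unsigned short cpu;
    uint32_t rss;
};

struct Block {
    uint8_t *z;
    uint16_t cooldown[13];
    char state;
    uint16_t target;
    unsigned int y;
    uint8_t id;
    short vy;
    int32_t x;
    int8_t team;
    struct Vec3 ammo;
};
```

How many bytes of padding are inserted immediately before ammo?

Vec3: gid at 0 (size 4, align 4) → ends 4; uid at 4 (size 4, align 4) → ends 8; lock at 8 (size 4, align 4) → ends 12; cpu at 12 (size 2, align 2) → ends 14; pad 2 to align 4 for rss; rss at 16 (size 4, align 4) → ends 20; total 20 bytes, alignment 4
z at 0 (size 8, align 8) → ends 8
cooldown at 8 (size 26, align 2) → ends 34
state at 34 (size 1, align 1) → ends 35
pad 1 to align 2 for target
target at 36 (size 2, align 2) → ends 38
pad 2 to align 4 for y
y at 40 (size 4, align 4) → ends 44
id at 44 (size 1, align 1) → ends 45
pad 1 to align 2 for vy
vy at 46 (size 2, align 2) → ends 48
x at 48 (size 4, align 4) → ends 52
team at 52 (size 1, align 1) → ends 53
pad 3 to align 4 for ammo
ammo at 56 (size 20, align 4) → ends 76

3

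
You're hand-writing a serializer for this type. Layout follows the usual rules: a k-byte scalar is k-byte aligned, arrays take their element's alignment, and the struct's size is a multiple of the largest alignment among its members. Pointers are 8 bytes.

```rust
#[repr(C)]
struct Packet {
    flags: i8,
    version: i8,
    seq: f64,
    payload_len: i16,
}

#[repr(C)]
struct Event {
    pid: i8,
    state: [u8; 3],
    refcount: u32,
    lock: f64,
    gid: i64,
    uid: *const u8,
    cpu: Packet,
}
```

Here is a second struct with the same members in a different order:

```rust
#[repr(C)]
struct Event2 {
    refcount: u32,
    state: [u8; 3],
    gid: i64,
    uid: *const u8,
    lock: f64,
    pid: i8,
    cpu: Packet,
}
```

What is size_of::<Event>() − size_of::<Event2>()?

-8

Packet: flags at 0 (size 1, align 1) → ends 1; version at 1 (size 1, align 1) → ends 2; pad 6 to align 8 for seq; seq at 8 (size 8, align 8) → ends 16; payload_len at 16 (size 2, align 2) → ends 18; tail pad 6 to reach multiple of 8; total 24 bytes, alignment 8
pid at 0 (size 1, align 1) → ends 1
state at 1 (size 3, align 1) → ends 4
refcount at 4 (size 4, align 4) → ends 8
lock at 8 (size 8, align 8) → ends 16
gid at 16 (size 8, align 8) → ends 24
uid at 24 (size 8, align 8) → ends 32
cpu at 32 (size 24, align 8) → ends 56
total 56 bytes, alignment 8
— Event2 —
refcount at 0 (size 4, align 4) → ends 4
state at 4 (size 3, align 1) → ends 7
pad 1 to align 8 for gid
gid at 8 (size 8, align 8) → ends 16
uid at 16 (size 8, align 8) → ends 24
lock at 24 (size 8, align 8) → ends 32
pid at 32 (size 1, align 1) → ends 33
pad 7 to align 8 for cpu
cpu at 40 (size 24, align 8) → ends 64
total 64 bytes, alignment 8
56 − 64 = -8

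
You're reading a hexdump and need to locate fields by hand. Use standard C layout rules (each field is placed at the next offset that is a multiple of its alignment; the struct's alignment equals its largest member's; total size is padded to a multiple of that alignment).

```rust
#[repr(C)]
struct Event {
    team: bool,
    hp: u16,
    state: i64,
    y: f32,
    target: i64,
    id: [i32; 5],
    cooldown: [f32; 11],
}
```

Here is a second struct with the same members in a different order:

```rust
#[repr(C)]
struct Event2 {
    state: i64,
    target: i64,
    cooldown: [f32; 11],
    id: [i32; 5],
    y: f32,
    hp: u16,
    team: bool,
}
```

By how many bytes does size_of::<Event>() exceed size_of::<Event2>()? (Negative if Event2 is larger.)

0..1  team  (1B, 1-aligned)
1..2  -- padding (1B)
2..4  hp  (2B, 2-aligned)
4..8  -- padding (4B)
8..16  state  (8B, 8-aligned)
16..20  y  (4B, 4-aligned)
20..24  -- padding (4B)
24..32  target  (8B, 8-aligned)
32..52  id  (20B, 4-aligned)
52..96  cooldown  (44B, 4-aligned)
sizeof = 96, alignof = 8
— Event2 —
0..8  state  (8B, 8-aligned)
8..16  target  (8B, 8-aligned)
16..60  cooldown  (44B, 4-aligned)
60..80  id  (20B, 4-aligned)
80..84  y  (4B, 4-aligned)
84..86  hp  (2B, 2-aligned)
86..87  team  (1B, 1-aligned)
87..88  -- tail padding (1B)
sizeof = 88, alignof = 8
96 − 88 = 8

8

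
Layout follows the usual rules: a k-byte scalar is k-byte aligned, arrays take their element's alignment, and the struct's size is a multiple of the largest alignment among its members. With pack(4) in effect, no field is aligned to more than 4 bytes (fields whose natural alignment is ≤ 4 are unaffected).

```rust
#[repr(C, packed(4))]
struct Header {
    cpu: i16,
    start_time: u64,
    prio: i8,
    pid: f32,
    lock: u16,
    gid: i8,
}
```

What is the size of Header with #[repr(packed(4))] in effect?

cpu at 0 (size 2, align 2) → ends 2
pad 2 to align 4 for start_time
start_time at 4 (size 8, align 4) → ends 12
prio at 12 (size 1, align 1) → ends 13
pad 3 to align 4 for pid
pid at 16 (size 4, align 4) → ends 20
lock at 20 (size 2, align 2) → ends 22
gid at 22 (size 1, align 1) → ends 23
tail pad 1 to reach multiple of 4
total 24 bytes, alignment 4

24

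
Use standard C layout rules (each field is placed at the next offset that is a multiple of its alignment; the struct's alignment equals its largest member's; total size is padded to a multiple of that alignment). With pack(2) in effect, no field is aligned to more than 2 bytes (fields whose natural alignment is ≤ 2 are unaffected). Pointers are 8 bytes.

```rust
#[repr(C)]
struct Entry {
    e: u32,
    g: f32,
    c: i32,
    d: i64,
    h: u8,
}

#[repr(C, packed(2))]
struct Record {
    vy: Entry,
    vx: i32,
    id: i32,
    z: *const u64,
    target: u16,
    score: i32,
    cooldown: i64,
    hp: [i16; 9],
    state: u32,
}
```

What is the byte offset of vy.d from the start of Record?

16

Entry: e at 0 (size 4, align 4) → ends 4; g at 4 (size 4, align 4) → ends 8; c at 8 (size 4, align 4) → ends 12; pad 4 to align 8 for d; d at 16 (size 8, align 8) → ends 24; h at 24 (size 1, align 1) → ends 25; tail pad 7 to reach multiple of 8; total 32 bytes, alignment 8
vy at 0 (size 32, align 2) → ends 32
within Entry: d at 16
0 + 16 = 16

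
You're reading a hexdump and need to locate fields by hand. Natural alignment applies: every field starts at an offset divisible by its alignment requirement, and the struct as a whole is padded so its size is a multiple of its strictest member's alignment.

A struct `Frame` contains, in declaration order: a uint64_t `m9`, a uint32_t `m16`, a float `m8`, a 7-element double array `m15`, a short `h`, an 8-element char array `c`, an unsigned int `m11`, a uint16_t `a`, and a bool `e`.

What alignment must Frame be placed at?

member alignments: m9=8, m16=4, m8=4, m15=8, h=2, c=1, m11=4, a=2, e=1
max = 8

8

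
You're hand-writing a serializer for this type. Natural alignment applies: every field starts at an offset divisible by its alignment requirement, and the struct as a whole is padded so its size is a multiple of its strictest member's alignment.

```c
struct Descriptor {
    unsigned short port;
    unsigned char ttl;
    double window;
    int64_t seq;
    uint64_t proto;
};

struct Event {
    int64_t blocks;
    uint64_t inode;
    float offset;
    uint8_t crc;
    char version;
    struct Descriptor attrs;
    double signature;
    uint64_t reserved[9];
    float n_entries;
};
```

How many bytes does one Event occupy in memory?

144

Descriptor: port at 0 (size 2, align 2) → ends 2; ttl at 2 (size 1, align 1) → ends 3; pad 5 to align 8 for window; window at 8 (size 8, align 8) → ends 16; seq at 16 (size 8, align 8) → ends 24; proto at 24 (size 8, align 8) → ends 32; total 32 bytes, alignment 8
blocks at 0 (size 8, align 8) → ends 8
inode at 8 (size 8, align 8) → ends 16
offset at 16 (size 4, align 4) → ends 20
crc at 20 (size 1, align 1) → ends 21
version at 21 (size 1, align 1) → ends 22
pad 2 to align 8 for attrs
attrs at 24 (size 32, align 8) → ends 56
signature at 56 (size 8, align 8) → ends 64
reserved at 64 (size 72, align 8) → ends 136
n_entries at 136 (size 4, align 4) → ends 140
tail pad 4 to reach multiple of 8
total 144 bytes, alignment 8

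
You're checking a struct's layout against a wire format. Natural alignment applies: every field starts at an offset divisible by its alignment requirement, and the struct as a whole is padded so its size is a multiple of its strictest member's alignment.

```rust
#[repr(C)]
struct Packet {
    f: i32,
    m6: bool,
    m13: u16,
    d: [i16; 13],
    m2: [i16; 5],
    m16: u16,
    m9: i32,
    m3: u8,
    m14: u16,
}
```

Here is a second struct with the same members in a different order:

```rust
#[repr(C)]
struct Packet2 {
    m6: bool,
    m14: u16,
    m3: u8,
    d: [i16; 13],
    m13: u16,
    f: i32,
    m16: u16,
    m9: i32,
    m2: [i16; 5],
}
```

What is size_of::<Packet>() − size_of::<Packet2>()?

-4

0..4  f  (4B, 4-aligned)
4..5  m6  (1B, 1-aligned)
5..6  -- padding (1B)
6..8  m13  (2B, 2-aligned)
8..34  d  (26B, 2-aligned)
34..44  m2  (10B, 2-aligned)
44..46  m16  (2B, 2-aligned)
46..48  -- padding (2B)
48..52  m9  (4B, 4-aligned)
52..53  m3  (1B, 1-aligned)
53..54  -- padding (1B)
54..56  m14  (2B, 2-aligned)
sizeof = 56, alignof = 4
— Packet2 —
0..1  m6  (1B, 1-aligned)
1..2  -- padding (1B)
2..4  m14  (2B, 2-aligned)
4..5  m3  (1B, 1-aligned)
5..6  -- padding (1B)
6..32  d  (26B, 2-aligned)
32..34  m13  (2B, 2-aligned)
34..36  -- padding (2B)
36..40  f  (4B, 4-aligned)
40..42  m16  (2B, 2-aligned)
42..44  -- padding (2B)
44..48  m9  (4B, 4-aligned)
48..58  m2  (10B, 2-aligned)
58..60  -- tail padding (2B)
sizeof = 60, alignof = 4
56 − 60 = -4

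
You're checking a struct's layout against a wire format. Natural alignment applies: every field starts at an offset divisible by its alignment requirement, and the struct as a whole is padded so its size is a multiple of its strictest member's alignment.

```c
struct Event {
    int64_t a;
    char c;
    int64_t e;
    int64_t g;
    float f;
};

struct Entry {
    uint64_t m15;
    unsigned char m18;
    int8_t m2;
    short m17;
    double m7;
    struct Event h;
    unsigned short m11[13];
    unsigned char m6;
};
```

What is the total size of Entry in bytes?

96 bytes

Event: a at 0 (size 8, align 8) → ends 8; c at 8 (size 1, align 1) → ends 9; pad 7 to align 8 for e; e at 16 (size 8, align 8) → ends 24; g at 24 (size 8, align 8) → ends 32; f at 32 (size 4, align 4) → ends 36; tail pad 4 to reach multiple of 8; total 40 bytes, alignment 8
m15 at 0 (size 8, align 8) → ends 8
m18 at 8 (size 1, align 1) → ends 9
m2 at 9 (size 1, align 1) → ends 10
m17 at 10 (size 2, align 2) → ends 12
pad 4 to align 8 for m7
m7 at 16 (size 8, align 8) → ends 24
h at 24 (size 40, align 8) → ends 64
m11 at 64 (size 26, align 2) → ends 90
m6 at 90 (size 1, align 1) → ends 91
tail pad 5 to reach multiple of 8
total 96 bytes, alignment 8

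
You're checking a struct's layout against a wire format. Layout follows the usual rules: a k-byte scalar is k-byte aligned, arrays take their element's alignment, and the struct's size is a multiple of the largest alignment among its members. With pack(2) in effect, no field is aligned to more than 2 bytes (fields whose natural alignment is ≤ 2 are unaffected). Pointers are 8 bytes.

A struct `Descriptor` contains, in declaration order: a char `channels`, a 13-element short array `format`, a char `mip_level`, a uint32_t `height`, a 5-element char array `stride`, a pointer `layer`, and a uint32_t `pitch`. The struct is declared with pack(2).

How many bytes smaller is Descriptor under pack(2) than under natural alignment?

12

natural layout:
  0..1  channels  (1B, 1-aligned)
  1..2  -- padding (1B)
  2..28  format  (26B, 2-aligned)
  28..29  mip_level  (1B, 1-aligned)
  29..32  -- padding (3B)
  32..36  height  (4B, 4-aligned)
  36..41  stride  (5B, 1-aligned)
  41..48  -- padding (7B)
  48..56  layer  (8B, 8-aligned)
  56..60  pitch  (4B, 4-aligned)
  60..64  -- tail padding (4B)
  sizeof = 64, alignof = 8
packed(2) layout:
  0..1  channels  (1B, 1-aligned)
  1..2  -- padding (1B)
  2..28  format  (26B, 2-aligned)
  28..29  mip_level  (1B, 1-aligned)
  29..30  -- padding (1B)
  30..34  height  (4B, 2-aligned)
  34..39  stride  (5B, 1-aligned)
  39..40  -- padding (1B)
  40..48  layer  (8B, 2-aligned)
  48..52  pitch  (4B, 2-aligned)
  sizeof = 52, alignof = 2
64 − 52 = 12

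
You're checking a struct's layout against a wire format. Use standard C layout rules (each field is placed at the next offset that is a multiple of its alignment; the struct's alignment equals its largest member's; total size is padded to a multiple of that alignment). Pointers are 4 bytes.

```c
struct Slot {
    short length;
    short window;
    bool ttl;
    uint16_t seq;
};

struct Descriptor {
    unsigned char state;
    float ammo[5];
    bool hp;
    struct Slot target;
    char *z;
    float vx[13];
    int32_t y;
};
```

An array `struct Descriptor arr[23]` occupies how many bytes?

2208

Slot: 0..2  length  (2B, 2-aligned); 2..4  window  (2B, 2-aligned); 4..5  ttl  (1B, 1-aligned); 5..6  -- padding (1B); 6..8  seq  (2B, 2-aligned); sizeof = 8, alignof = 2
0..1  state  (1B, 1-aligned)
1..4  -- padding (3B)
4..24  ammo  (20B, 4-aligned)
24..25  hp  (1B, 1-aligned)
25..26  -- padding (1B)
26..34  target  (8B, 2-aligned)
34..36  -- padding (2B)
36..40  z  (4B, 4-aligned)
40..92  vx  (52B, 4-aligned)
92..96  y  (4B, 4-aligned)
sizeof = 96, alignof = 4
array of 23: 23 × 96 = 2208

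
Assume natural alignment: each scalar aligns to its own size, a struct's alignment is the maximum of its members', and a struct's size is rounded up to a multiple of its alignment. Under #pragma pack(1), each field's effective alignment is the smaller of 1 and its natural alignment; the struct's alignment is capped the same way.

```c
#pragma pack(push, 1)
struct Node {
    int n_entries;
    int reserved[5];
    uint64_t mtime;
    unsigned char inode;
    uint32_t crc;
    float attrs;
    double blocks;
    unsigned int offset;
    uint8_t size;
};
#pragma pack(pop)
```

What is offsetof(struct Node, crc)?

n_entries at 0 (size 4, align 1) → ends 4
reserved at 4 (size 20, align 1) → ends 24
mtime at 24 (size 8, align 1) → ends 32
inode at 32 (size 1, align 1) → ends 33
crc at 33 (size 4, align 1) → ends 37

33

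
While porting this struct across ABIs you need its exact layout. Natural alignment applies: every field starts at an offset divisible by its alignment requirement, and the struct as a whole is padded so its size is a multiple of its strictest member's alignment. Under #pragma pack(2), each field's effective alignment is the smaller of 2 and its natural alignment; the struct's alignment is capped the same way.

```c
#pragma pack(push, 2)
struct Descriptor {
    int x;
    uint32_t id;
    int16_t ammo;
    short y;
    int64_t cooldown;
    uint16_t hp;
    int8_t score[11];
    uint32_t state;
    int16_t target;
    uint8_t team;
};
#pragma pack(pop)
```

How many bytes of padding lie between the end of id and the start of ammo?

x at 0 (size 4, align 2) → ends 4
id at 4 (size 4, align 2) → ends 8
ammo at 8 (size 2, align 2) → ends 10

0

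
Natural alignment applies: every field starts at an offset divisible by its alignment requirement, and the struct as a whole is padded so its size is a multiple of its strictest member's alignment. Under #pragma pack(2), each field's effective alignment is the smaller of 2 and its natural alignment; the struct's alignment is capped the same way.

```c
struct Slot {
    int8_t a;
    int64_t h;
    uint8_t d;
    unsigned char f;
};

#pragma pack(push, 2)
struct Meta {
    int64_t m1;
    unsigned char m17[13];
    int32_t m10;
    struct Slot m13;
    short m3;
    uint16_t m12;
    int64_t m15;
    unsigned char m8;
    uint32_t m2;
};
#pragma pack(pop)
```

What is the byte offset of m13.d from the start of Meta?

42

Slot: a at 0 (size 1, align 1) → ends 1; pad 7 to align 8 for h; h at 8 (size 8, align 8) → ends 16; d at 16 (size 1, align 1) → ends 17; f at 17 (size 1, align 1) → ends 18; tail pad 6 to reach multiple of 8; total 24 bytes, alignment 8
m1 at 0 (size 8, align 2) → ends 8
m17 at 8 (size 13, align 1) → ends 21
pad 1 to align 2 for m10
m10 at 22 (size 4, align 2) → ends 26
m13 at 26 (size 24, align 2) → ends 50
within Slot: d at 16
26 + 16 = 42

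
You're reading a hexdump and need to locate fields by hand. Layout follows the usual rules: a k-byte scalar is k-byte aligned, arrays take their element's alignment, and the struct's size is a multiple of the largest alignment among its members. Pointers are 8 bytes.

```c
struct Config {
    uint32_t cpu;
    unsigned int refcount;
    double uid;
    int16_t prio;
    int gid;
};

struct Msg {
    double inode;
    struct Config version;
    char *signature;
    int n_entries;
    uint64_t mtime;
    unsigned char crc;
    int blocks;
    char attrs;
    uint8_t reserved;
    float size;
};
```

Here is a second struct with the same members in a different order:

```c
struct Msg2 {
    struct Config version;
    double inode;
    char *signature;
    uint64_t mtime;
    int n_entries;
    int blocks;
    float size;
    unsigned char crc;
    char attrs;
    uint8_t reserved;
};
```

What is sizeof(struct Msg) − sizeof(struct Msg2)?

8

Config: cpu at 0 (size 4, align 4) → ends 4; refcount at 4 (size 4, align 4) → ends 8; uid at 8 (size 8, align 8) → ends 16; prio at 16 (size 2, align 2) → ends 18; pad 2 to align 4 for gid; gid at 20 (size 4, align 4) → ends 24; total 24 bytes, alignment 8
inode at 0 (size 8, align 8) → ends 8
version at 8 (size 24, align 8) → ends 32
signature at 32 (size 8, align 8) → ends 40
n_entries at 40 (size 4, align 4) → ends 44
pad 4 to align 8 for mtime
mtime at 48 (size 8, align 8) → ends 56
crc at 56 (size 1, align 1) → ends 57
pad 3 to align 4 for blocks
blocks at 60 (size 4, align 4) → ends 64
attrs at 64 (size 1, align 1) → ends 65
reserved at 65 (size 1, align 1) → ends 66
pad 2 to align 4 for size
size at 68 (size 4, align 4) → ends 72
total 72 bytes, alignment 8
— Msg2 —
version at 0 (size 24, align 8) → ends 24
inode at 24 (size 8, align 8) → ends 32
signature at 32 (size 8, align 8) → ends 40
mtime at 40 (size 8, align 8) → ends 48
n_entries at 48 (size 4, align 4) → ends 52
blocks at 52 (size 4, align 4) → ends 56
size at 56 (size 4, align 4) → ends 60
crc at 60 (size 1, align 1) → ends 61
attrs at 61 (size 1, align 1) → ends 62
reserved at 62 (size 1, align 1) → ends 63
tail pad 1 to reach multiple of 8
total 64 bytes, alignment 8
72 − 64 = 8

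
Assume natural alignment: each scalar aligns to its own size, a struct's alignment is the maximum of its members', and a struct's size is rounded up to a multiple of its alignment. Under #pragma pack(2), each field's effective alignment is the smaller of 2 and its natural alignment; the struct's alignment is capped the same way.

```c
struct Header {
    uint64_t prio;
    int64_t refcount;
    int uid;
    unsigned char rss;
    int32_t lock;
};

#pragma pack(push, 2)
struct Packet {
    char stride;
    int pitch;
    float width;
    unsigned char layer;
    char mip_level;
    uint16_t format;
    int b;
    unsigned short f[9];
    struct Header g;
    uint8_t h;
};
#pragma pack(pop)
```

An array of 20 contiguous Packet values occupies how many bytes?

Header: 0..8  prio  (8B, 8-aligned); 8..16  refcount  (8B, 8-aligned); 16..20  uid  (4B, 4-aligned); 20..21  rss  (1B, 1-aligned); 21..24  -- padding (3B); 24..28  lock  (4B, 4-aligned); 28..32  -- tail padding (4B); sizeof = 32, alignof = 8
0..1  stride  (1B, 1-aligned)
1..2  -- padding (1B)
2..6  pitch  (4B, 2-aligned)
6..10  width  (4B, 2-aligned)
10..11  layer  (1B, 1-aligned)
11..12  mip_level  (1B, 1-aligned)
12..14  format  (2B, 2-aligned)
14..18  b  (4B, 2-aligned)
18..36  f  (18B, 2-aligned)
36..68  g  (32B, 2-aligned)
68..69  h  (1B, 1-aligned)
69..70  -- tail padding (1B)
sizeof = 70, alignof = 2
array of 20: 20 × 70 = 1400

1400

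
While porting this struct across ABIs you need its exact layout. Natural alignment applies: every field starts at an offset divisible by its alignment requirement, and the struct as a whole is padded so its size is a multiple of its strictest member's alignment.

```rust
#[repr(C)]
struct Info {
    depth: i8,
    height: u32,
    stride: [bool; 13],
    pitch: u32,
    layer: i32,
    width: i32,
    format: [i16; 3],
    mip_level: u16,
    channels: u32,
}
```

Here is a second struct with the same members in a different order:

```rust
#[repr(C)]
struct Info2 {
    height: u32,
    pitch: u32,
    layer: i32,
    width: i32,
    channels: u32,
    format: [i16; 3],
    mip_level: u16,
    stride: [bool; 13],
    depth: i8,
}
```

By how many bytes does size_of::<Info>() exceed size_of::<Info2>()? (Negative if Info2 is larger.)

0..1  depth  (1B, 1-aligned)
1..4  -- padding (3B)
4..8  height  (4B, 4-aligned)
8..21  stride  (13B, 1-aligned)
21..24  -- padding (3B)
24..28  pitch  (4B, 4-aligned)
28..32  layer  (4B, 4-aligned)
32..36  width  (4B, 4-aligned)
36..42  format  (6B, 2-aligned)
42..44  mip_level  (2B, 2-aligned)
44..48  channels  (4B, 4-aligned)
sizeof = 48, alignof = 4
— Info2 —
0..4  height  (4B, 4-aligned)
4..8  pitch  (4B, 4-aligned)
8..12  layer  (4B, 4-aligned)
12..16  width  (4B, 4-aligned)
16..20  channels  (4B, 4-aligned)
20..26  format  (6B, 2-aligned)
26..28  mip_level  (2B, 2-aligned)
28..41  stride  (13B, 1-aligned)
41..42  depth  (1B, 1-aligned)
42..44  -- tail padding (2B)
sizeof = 44, alignof = 4
48 − 44 = 4

4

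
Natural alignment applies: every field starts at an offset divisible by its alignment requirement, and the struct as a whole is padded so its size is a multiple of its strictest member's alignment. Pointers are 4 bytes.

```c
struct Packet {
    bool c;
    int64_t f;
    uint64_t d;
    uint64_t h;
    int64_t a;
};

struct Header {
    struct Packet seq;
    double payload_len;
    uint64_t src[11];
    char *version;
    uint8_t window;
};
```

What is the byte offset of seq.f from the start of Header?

Packet: 0..1  c  (1B, 1-aligned); 1..8  -- padding (7B); 8..16  f  (8B, 8-aligned); 16..24  d  (8B, 8-aligned); 24..32  h  (8B, 8-aligned); 32..40  a  (8B, 8-aligned); sizeof = 40, alignof = 8
0..40  seq  (40B, 8-aligned)
within Packet: f at 8
0 + 8 = 8

8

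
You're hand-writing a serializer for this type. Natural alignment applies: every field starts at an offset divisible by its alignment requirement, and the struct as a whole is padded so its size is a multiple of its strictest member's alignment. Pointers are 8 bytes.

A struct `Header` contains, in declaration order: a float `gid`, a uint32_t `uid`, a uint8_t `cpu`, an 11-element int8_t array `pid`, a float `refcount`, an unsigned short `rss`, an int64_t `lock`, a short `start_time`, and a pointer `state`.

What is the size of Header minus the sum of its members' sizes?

@0: gid [4B, align 4] → 4
@4: uid [4B, align 4] → 8
@8: cpu [1B, align 1] → 9
@9: pid [11B, align 1] → 20
@20: refcount [4B, align 4] → 24
@24: rss [2B, align 2] → 26
+6 pad (align 8)
@32: lock [8B, align 8] → 40
@40: start_time [2B, align 2] → 42
+6 pad (align 8)
@48: state [8B, align 8] → 56
size 56, align 8
data bytes 44, size 56 → padding 12

12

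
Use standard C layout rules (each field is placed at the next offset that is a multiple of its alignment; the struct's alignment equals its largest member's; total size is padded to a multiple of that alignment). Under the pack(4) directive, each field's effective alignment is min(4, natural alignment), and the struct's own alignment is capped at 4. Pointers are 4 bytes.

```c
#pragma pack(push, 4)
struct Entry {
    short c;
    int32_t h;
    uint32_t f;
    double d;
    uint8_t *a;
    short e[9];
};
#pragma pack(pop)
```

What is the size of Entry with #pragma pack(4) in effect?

0..2  c  (2B, 2-aligned)
2..4  -- padding (2B)
4..8  h  (4B, 4-aligned)
8..12  f  (4B, 4-aligned)
12..20  d  (8B, 4-aligned)
20..24  a  (4B, 4-aligned)
24..42  e  (18B, 2-aligned)
42..44  -- tail padding (2B)
sizeof = 44, alignof = 4

44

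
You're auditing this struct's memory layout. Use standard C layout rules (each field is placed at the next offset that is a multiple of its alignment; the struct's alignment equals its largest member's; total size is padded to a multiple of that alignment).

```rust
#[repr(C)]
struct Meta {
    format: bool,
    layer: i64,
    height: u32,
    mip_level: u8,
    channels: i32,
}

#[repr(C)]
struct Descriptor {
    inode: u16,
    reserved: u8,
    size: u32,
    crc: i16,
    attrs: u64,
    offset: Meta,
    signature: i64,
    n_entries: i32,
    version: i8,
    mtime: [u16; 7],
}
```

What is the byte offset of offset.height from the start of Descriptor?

Meta: format at 0 (size 1, align 1) → ends 1; pad 7 to align 8 for layer; layer at 8 (size 8, align 8) → ends 16; height at 16 (size 4, align 4) → ends 20; mip_level at 20 (size 1, align 1) → ends 21; pad 3 to align 4 for channels; channels at 24 (size 4, align 4) → ends 28; tail pad 4 to reach multiple of 8; total 32 bytes, alignment 8
inode at 0 (size 2, align 2) → ends 2
reserved at 2 (size 1, align 1) → ends 3
pad 1 to align 4 for size
size at 4 (size 4, align 4) → ends 8
crc at 8 (size 2, align 2) → ends 10
pad 6 to align 8 for attrs
attrs at 16 (size 8, align 8) → ends 24
offset at 24 (size 32, align 8) → ends 56
within Meta: height at 16
24 + 16 = 40

40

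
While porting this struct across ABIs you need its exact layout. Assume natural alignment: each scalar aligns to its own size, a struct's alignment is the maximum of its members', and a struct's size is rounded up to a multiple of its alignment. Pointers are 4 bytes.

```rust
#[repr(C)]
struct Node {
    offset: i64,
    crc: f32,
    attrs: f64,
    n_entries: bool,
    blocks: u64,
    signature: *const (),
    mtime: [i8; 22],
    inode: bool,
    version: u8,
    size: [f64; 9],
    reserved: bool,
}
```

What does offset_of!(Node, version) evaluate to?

0..8  offset  (8B, 8-aligned)
8..12  crc  (4B, 4-aligned)
12..16  -- padding (4B)
16..24  attrs  (8B, 8-aligned)
24..25  n_entries  (1B, 1-aligned)
25..32  -- padding (7B)
32..40  blocks  (8B, 8-aligned)
40..44  signature  (4B, 4-aligned)
44..66  mtime  (22B, 1-aligned)
66..67  inode  (1B, 1-aligned)
67..68  version  (1B, 1-aligned)

67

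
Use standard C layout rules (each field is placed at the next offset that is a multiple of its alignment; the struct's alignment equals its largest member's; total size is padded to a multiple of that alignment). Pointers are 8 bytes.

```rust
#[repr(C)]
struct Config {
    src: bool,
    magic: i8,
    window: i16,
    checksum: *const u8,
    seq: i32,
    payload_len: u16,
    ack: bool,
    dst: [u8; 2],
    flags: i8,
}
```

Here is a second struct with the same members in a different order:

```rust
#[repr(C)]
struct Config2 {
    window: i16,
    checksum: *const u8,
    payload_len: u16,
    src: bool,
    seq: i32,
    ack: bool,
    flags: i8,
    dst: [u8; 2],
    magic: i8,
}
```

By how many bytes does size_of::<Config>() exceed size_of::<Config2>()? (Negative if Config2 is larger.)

src at 0 (size 1, align 1) → ends 1
magic at 1 (size 1, align 1) → ends 2
window at 2 (size 2, align 2) → ends 4
pad 4 to align 8 for checksum
checksum at 8 (size 8, align 8) → ends 16
seq at 16 (size 4, align 4) → ends 20
payload_len at 20 (size 2, align 2) → ends 22
ack at 22 (size 1, align 1) → ends 23
dst at 23 (size 2, align 1) → ends 25
flags at 25 (size 1, align 1) → ends 26
tail pad 6 to reach multiple of 8
total 32 bytes, alignment 8
— Config2 —
window at 0 (size 2, align 2) → ends 2
pad 6 to align 8 for checksum
checksum at 8 (size 8, align 8) → ends 16
payload_len at 16 (size 2, align 2) → ends 18
src at 18 (size 1, align 1) → ends 19
pad 1 to align 4 for seq
seq at 20 (size 4, align 4) → ends 24
ack at 24 (size 1, align 1) → ends 25
flags at 25 (size 1, align 1) → ends 26
dst at 26 (size 2, align 1) → ends 28
magic at 28 (size 1, align 1) → ends 29
tail pad 3 to reach multiple of 8
total 32 bytes, alignment 8
32 − 32 = 0

0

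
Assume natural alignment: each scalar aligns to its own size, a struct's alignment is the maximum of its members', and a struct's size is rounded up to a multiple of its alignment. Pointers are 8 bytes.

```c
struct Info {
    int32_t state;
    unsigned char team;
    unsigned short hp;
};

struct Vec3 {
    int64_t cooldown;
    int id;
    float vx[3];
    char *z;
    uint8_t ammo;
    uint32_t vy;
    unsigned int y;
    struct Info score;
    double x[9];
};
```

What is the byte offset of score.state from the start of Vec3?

Info: 0..4  state  (4B, 4-aligned); 4..5  team  (1B, 1-aligned); 5..6  -- padding (1B); 6..8  hp  (2B, 2-aligned); sizeof = 8, alignof = 4
0..8  cooldown  (8B, 8-aligned)
8..12  id  (4B, 4-aligned)
12..24  vx  (12B, 4-aligned)
24..32  z  (8B, 8-aligned)
32..33  ammo  (1B, 1-aligned)
33..36  -- padding (3B)
36..40  vy  (4B, 4-aligned)
40..44  y  (4B, 4-aligned)
44..52  score  (8B, 4-aligned)
within Info: state at 0
44 + 0 = 44

44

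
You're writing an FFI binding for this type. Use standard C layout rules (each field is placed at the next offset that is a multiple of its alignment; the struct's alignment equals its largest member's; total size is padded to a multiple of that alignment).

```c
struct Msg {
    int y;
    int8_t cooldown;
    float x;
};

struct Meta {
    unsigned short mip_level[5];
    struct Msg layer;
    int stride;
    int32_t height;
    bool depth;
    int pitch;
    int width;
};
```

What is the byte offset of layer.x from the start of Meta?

20

Msg: @0: y [4B, align 4] → 4; @4: cooldown [1B, align 1] → 5; +3 pad (align 4); @8: x [4B, align 4] → 12; size 12, align 4
@0: mip_level [10B, align 2] → 10
+2 pad (align 4)
@12: layer [12B, align 4] → 24
within Msg: x at 8
12 + 8 = 20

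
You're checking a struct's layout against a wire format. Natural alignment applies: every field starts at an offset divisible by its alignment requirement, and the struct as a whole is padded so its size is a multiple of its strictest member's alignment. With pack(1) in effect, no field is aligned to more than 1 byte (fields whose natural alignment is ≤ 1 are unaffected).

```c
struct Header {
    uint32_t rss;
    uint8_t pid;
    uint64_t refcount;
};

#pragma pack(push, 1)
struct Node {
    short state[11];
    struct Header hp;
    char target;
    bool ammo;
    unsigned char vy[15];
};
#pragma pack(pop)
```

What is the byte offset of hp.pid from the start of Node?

26

Header: rss at 0 (size 4, align 4) → ends 4; pid at 4 (size 1, align 1) → ends 5; pad 3 to align 8 for refcount; refcount at 8 (size 8, align 8) → ends 16; total 16 bytes, alignment 8
state at 0 (size 22, align 1) → ends 22
hp at 22 (size 16, align 1) → ends 38
within Header: pid at 4
22 + 4 = 26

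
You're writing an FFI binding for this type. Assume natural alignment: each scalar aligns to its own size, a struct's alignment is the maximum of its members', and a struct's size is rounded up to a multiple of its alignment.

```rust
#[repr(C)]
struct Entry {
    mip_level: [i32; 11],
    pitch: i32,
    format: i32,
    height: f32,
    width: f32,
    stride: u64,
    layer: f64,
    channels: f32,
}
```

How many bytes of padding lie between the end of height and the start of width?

mip_level at 0 (size 44, align 4) → ends 44
pitch at 44 (size 4, align 4) → ends 48
format at 48 (size 4, align 4) → ends 52
height at 52 (size 4, align 4) → ends 56
width at 56 (size 4, align 4) → ends 60

0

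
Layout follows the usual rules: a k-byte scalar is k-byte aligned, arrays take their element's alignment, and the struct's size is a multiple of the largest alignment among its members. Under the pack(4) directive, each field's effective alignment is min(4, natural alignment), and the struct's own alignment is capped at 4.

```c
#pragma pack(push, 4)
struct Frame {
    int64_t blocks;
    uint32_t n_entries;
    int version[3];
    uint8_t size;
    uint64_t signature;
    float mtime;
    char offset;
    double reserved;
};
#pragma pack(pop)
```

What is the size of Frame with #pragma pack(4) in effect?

52

0..8  blocks  (8B, 4-aligned)
8..12  n_entries  (4B, 4-aligned)
12..24  version  (12B, 4-aligned)
24..25  size  (1B, 1-aligned)
25..28  -- padding (3B)
28..36  signature  (8B, 4-aligned)
36..40  mtime  (4B, 4-aligned)
40..41  offset  (1B, 1-aligned)
41..44  -- padding (3B)
44..52  reserved  (8B, 4-aligned)
sizeof = 52, alignof = 4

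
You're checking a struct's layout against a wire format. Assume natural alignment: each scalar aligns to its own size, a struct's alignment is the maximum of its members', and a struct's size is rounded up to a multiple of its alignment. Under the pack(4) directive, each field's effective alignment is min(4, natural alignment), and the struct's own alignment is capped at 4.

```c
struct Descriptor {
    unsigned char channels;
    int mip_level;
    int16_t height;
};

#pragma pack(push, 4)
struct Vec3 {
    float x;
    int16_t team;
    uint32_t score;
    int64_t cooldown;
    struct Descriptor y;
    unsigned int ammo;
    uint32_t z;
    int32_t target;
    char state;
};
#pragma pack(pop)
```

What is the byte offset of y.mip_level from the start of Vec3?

24

Descriptor: @0: channels [1B, align 1] → 1; +3 pad (align 4); @4: mip_level [4B, align 4] → 8; @8: height [2B, align 2] → 10; +2 tail pad (align 4); size 12, align 4
@0: x [4B, align 4] → 4
@4: team [2B, align 2] → 6
+2 pad (align 4)
@8: score [4B, align 4] → 12
@12: cooldown [8B, align 4] → 20
@20: y [12B, align 4] → 32
within Descriptor: mip_level at 4
20 + 4 = 24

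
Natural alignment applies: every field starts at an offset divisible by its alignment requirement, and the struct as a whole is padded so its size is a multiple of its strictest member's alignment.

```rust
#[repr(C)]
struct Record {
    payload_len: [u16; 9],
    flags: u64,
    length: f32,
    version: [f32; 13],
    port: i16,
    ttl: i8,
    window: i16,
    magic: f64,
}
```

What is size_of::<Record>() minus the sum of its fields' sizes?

payload_len at 0 (size 18, align 2) → ends 18
pad 6 to align 8 for flags
flags at 24 (size 8, align 8) → ends 32
length at 32 (size 4, align 4) → ends 36
version at 36 (size 52, align 4) → ends 88
port at 88 (size 2, align 2) → ends 90
ttl at 90 (size 1, align 1) → ends 91
pad 1 to align 2 for window
window at 92 (size 2, align 2) → ends 94
pad 2 to align 8 for magic
magic at 96 (size 8, align 8) → ends 104
total 104 bytes, alignment 8
data bytes 95, size 104 → padding 9

9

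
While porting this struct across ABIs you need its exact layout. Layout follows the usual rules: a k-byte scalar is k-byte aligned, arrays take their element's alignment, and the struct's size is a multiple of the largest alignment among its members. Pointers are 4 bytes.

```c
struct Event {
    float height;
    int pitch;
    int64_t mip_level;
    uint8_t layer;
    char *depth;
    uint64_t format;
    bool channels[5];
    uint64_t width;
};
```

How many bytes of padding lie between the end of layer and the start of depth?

3

0..4  height  (4B, 4-aligned)
4..8  pitch  (4B, 4-aligned)
8..16  mip_level  (8B, 8-aligned)
16..17  layer  (1B, 1-aligned)
17..20  -- padding (3B)
20..24  depth  (4B, 4-aligned)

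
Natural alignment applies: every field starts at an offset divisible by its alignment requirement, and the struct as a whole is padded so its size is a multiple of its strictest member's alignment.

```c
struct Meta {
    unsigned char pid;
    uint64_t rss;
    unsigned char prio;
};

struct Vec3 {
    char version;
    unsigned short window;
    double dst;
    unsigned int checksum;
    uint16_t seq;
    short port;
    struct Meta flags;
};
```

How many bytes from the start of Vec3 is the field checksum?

Meta: pid at 0 (size 1, align 1) → ends 1; pad 7 to align 8 for rss; rss at 8 (size 8, align 8) → ends 16; prio at 16 (size 1, align 1) → ends 17; tail pad 7 to reach multiple of 8; total 24 bytes, alignment 8
version at 0 (size 1, align 1) → ends 1
pad 1 to align 2 for window
window at 2 (size 2, align 2) → ends 4
pad 4 to align 8 for dst
dst at 8 (size 8, align 8) → ends 16
checksum at 16 (size 4, align 4) → ends 20

16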